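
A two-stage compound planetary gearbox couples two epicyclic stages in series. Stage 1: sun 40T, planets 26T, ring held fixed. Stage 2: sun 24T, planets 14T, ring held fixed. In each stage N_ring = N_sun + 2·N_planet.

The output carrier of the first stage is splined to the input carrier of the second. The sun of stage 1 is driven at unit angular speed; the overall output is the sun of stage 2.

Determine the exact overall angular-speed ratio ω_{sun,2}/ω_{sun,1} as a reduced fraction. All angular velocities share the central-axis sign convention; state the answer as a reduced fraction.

Stage 1: N_ring = 40 + 2·26 = 92
Stage 1: 40(ω_s−ω_c) = −92(ω_r−ω_c),  ω_r=0, ω_s=1
Stage 1: 40(1−ω_c) = −92(0−ω_c)  ⇒  132ω_c = 40  ⇒  ω_c = 10/33
  ⇒ ω_c¹/ω_s¹ = 10/33
Stage 2: N_ring = 24 + 2·14 = 52
Stage 2: 24(ω_s−ω_c) = −52(ω_r−ω_c),  ω_r=0, ω_c=1
Stage 2: ω_s = 1 − (52/24)(0−1) = 19/6
  ⇒ ω_s²/ω_c² = 19/6
Coupling ω_c² = ω_c¹ ⇒ overall = 10/33 × 19/6 = 95/99

95/99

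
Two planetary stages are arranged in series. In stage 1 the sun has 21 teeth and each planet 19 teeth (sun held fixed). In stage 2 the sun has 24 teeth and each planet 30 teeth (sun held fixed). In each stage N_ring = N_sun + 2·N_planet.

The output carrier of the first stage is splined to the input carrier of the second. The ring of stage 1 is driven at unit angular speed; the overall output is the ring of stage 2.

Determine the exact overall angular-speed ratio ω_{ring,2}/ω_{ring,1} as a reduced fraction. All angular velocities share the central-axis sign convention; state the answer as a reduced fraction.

531/560

Stage 1: N_ring = 21 + 2·19 = 59
Stage 1: 21(ω_s−ω_c) = −59(ω_r−ω_c),  ω_s=0, ω_r=1
Stage 1: 21(0−ω_c) = −59(1−ω_c)  ⇒  80ω_c = 59  ⇒  ω_c = 59/80
  ⇒ ω_c¹/ω_r¹ = 59/80
Stage 2: N_ring = 24 + 2·30 = 84
Stage 2: 24(ω_s−ω_c) = −84(ω_r−ω_c),  ω_s=0, ω_c=1
Stage 2: ω_r = 1 − (24/84)(0−1) = 9/7
  ⇒ ω_r²/ω_c² = 9/7
Coupling ω_c² = ω_c¹ ⇒ overall = 59/80 × 9/7 = 531/560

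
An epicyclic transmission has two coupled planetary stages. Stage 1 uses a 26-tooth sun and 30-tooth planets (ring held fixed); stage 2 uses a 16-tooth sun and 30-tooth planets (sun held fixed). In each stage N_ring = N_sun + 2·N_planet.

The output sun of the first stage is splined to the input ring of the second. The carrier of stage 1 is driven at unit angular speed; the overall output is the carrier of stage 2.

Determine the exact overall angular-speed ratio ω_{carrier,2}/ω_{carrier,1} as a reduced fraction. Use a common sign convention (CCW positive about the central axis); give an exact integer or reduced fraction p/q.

1064/299

Stage 1: N_ring = 26 + 2·30 = 86
Stage 1: 26(ω_s−ω_c) = −86(ω_r−ω_c),  ω_r=0, ω_c=1
Stage 1: ω_s = 1 − (86/26)(0−1) = 56/13
  ⇒ ω_s¹/ω_c¹ = 56/13
Stage 2: N_ring = 16 + 2·30 = 76
Stage 2: 16(ω_s−ω_c) = −76(ω_r−ω_c),  ω_s=0, ω_r=1
Stage 2: 16(0−ω_c) = −76(1−ω_c)  ⇒  92ω_c = 76  ⇒  ω_c = 19/23
  ⇒ ω_c²/ω_r² = 19/23
Coupling ω_r² = ω_s¹ ⇒ overall = 56/13 × 19/23 = 1064/299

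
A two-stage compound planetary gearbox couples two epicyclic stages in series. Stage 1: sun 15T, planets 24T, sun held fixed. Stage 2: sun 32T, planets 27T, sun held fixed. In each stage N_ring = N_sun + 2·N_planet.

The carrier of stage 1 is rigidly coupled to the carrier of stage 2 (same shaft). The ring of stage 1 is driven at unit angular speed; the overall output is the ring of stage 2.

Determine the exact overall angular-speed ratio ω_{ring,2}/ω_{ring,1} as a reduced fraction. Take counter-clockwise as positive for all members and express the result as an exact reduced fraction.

1239/1118

Stage 1: N_ring = 15 + 2·24 = 63
Stage 1: 15(ω_s−ω_c) = −63(ω_r−ω_c),  ω_s=0, ω_r=1
Stage 1: 15(0−ω_c) = −63(1−ω_c)  ⇒  78ω_c = 63  ⇒  ω_c = 21/26
  ⇒ ω_c¹/ω_r¹ = 21/26
Stage 2: N_ring = 32 + 2·27 = 86
Stage 2: 32(ω_s−ω_c) = −86(ω_r−ω_c),  ω_s=0, ω_c=1
Stage 2: ω_r = 1 − (32/86)(0−1) = 59/43
  ⇒ ω_r²/ω_c² = 59/43
Coupling ω_c² = ω_c¹ ⇒ overall = 21/26 × 59/43 = 1239/1118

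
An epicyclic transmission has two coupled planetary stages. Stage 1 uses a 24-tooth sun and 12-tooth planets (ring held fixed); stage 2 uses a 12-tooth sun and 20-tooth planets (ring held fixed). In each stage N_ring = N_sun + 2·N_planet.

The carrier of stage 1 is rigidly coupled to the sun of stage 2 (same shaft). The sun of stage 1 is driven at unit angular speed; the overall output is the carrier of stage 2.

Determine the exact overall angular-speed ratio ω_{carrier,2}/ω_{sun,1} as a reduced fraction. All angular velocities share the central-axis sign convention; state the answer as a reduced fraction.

Stage 1: N_ring = 24 + 2·12 = 48
Stage 1: 24(ω_s−ω_c) = −48(ω_r−ω_c),  ω_r=0, ω_s=1
Stage 1: 24(1−ω_c) = −48(0−ω_c)  ⇒  72ω_c = 24  ⇒  ω_c = 1/3
  ⇒ ω_c¹/ω_s¹ = 1/3
Stage 2: N_ring = 12 + 2·20 = 52
Stage 2: 12(ω_s−ω_c) = −52(ω_r−ω_c),  ω_r=0, ω_s=1
Stage 2: 12(1−ω_c) = −52(0−ω_c)  ⇒  64ω_c = 12  ⇒  ω_c = 3/16
  ⇒ ω_c²/ω_s² = 3/16
Coupling ω_s² = ω_c¹ ⇒ overall = 1/3 × 3/16 = 1/16

1/16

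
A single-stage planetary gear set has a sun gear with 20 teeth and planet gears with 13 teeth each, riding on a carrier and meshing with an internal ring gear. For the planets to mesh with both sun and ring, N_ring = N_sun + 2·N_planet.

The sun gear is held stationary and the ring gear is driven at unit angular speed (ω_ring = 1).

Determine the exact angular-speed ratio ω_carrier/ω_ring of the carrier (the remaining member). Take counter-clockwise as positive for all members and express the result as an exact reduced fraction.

N_ring = 20 + 2·13 = 46
20(ω_s−ω_c) = −46(ω_r−ω_c),  ω_s=0, ω_r=1
20(0−ω_c) = −46(1−ω_c)  ⇒  66ω_c = 46  ⇒  ω_c = 23/33
ω_c/ω_r = 23/33

23/33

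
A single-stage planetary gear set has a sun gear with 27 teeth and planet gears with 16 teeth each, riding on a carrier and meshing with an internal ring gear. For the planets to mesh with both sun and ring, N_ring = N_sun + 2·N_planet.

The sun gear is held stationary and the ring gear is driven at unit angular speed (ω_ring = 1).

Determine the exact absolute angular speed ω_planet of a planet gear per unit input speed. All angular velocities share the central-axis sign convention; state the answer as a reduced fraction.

N_ring = 27 + 2·16 = 59
27(ω_s−ω_c) = −59(ω_r−ω_c),  ω_s=0, ω_r=1
27(0−ω_c) = −59(1−ω_c)  ⇒  86ω_c = 59  ⇒  ω_c = 59/86
sun–planet: 27·(0−59/86) = −16·(ω_p−ω_c)  ⇒  ω_p−ω_c = −(27/16)·(-59/86) = 1593/1376
ω_p = 59/86 + 1593/1376 = 59/32

59/32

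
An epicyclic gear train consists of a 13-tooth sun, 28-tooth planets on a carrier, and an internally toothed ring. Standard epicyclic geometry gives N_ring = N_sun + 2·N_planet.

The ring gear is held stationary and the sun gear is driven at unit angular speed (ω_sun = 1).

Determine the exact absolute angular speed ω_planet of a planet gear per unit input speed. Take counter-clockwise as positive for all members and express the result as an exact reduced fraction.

N_ring = 13 + 2·28 = 69
13(ω_s−ω_c) = −69(ω_r−ω_c),  ω_r=0, ω_s=1
13(1−ω_c) = −69(0−ω_c)  ⇒  82ω_c = 13  ⇒  ω_c = 13/82
sun–planet: 13·(1−13/82) = −28·(ω_p−ω_c)  ⇒  ω_p−ω_c = −(13/28)·(69/82) = -897/2296
ω_p = 13/82 − 897/2296 = -13/56

-13/56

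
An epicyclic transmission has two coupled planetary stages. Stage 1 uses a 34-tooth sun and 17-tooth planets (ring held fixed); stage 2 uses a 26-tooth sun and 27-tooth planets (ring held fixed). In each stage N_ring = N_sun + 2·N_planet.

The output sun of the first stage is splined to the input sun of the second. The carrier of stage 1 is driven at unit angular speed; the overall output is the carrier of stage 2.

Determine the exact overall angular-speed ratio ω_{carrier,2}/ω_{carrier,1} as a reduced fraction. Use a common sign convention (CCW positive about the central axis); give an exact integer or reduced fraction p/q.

39/53

Stage 1: N_ring = 34 + 2·17 = 68
Stage 1: 34(ω_s−ω_c) = −68(ω_r−ω_c),  ω_r=0, ω_c=1
Stage 1: ω_s = 1 − (68/34)(0−1) = 3
  ⇒ ω_s¹/ω_c¹ = 3
Stage 2: N_ring = 26 + 2·27 = 80
Stage 2: 26(ω_s−ω_c) = −80(ω_r−ω_c),  ω_r=0, ω_s=1
Stage 2: 26(1−ω_c) = −80(0−ω_c)  ⇒  106ω_c = 26  ⇒  ω_c = 13/53
  ⇒ ω_c²/ω_s² = 13/53
Coupling ω_s² = ω_s¹ ⇒ overall = 3 × 13/53 = 39/53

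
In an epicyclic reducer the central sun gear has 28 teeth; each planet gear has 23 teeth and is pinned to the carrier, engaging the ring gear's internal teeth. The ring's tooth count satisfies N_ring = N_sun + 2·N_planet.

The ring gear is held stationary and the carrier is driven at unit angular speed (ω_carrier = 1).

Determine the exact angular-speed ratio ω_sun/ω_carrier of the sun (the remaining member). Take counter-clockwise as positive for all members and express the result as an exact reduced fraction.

51/14

N_ring = 28 + 2·23 = 74
28(ω_s−ω_c) = −74(ω_r−ω_c),  ω_r=0, ω_c=1
ω_s = 1 − (74/28)(0−1) = 51/14
ω_s/ω_c = 51/14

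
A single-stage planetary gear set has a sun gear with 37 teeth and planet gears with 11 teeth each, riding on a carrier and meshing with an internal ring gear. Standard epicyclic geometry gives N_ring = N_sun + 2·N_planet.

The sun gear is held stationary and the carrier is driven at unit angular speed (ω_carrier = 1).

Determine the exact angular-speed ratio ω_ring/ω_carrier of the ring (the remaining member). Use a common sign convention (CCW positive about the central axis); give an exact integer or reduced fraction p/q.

96/59

N_ring = 37 + 2·11 = 59
37(ω_s−ω_c) = −59(ω_r−ω_c),  ω_s=0, ω_c=1
ω_r = 1 − (37/59)(0−1) = 96/59
ω_r/ω_c = 96/59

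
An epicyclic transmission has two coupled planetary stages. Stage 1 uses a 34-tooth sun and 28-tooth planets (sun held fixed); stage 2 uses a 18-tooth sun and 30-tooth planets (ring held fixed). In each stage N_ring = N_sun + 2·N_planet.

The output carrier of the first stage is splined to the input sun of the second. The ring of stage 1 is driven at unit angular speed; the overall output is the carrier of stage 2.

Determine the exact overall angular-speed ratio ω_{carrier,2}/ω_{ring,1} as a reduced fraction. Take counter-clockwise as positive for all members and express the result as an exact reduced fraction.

135/992

Stage 1: N_ring = 34 + 2·28 = 90
Stage 1: 34(ω_s−ω_c) = −90(ω_r−ω_c),  ω_s=0, ω_r=1
Stage 1: 34(0−ω_c) = −90(1−ω_c)  ⇒  124ω_c = 90  ⇒  ω_c = 45/62
  ⇒ ω_c¹/ω_r¹ = 45/62
Stage 2: N_ring = 18 + 2·30 = 78
Stage 2: 18(ω_s−ω_c) = −78(ω_r−ω_c),  ω_r=0, ω_s=1
Stage 2: 18(1−ω_c) = −78(0−ω_c)  ⇒  96ω_c = 18  ⇒  ω_c = 3/16
  ⇒ ω_c²/ω_s² = 3/16
Coupling ω_s² = ω_c¹ ⇒ overall = 45/62 × 3/16 = 135/992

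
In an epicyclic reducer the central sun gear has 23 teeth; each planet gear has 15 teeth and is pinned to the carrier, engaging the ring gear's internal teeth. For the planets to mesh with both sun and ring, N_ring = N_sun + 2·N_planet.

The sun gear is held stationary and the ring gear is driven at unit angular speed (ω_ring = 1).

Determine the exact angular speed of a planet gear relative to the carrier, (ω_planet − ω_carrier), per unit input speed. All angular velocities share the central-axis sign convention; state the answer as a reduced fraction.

N_ring = 23 + 2·15 = 53
23(ω_s−ω_c) = −53(ω_r−ω_c),  ω_s=0, ω_r=1
23(0−ω_c) = −53(1−ω_c)  ⇒  76ω_c = 53  ⇒  ω_c = 53/76
sun–planet: 23·(0−53/76) = −15·(ω_p−ω_c)  ⇒  ω_p−ω_c = −(23/15)·(-53/76) = 1219/1140

1219/1140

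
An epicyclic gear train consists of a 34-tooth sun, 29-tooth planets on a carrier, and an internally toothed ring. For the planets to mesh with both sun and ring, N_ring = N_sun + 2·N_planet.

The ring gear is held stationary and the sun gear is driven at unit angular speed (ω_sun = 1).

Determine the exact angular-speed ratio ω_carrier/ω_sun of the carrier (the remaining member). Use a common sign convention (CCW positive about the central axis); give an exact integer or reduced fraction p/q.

N_ring = 34 + 2·29 = 92
34(ω_s−ω_c) = −92(ω_r−ω_c),  ω_r=0, ω_s=1
34(1−ω_c) = −92(0−ω_c)  ⇒  126ω_c = 34  ⇒  ω_c = 17/63
ω_c/ω_s = 17/63

17/63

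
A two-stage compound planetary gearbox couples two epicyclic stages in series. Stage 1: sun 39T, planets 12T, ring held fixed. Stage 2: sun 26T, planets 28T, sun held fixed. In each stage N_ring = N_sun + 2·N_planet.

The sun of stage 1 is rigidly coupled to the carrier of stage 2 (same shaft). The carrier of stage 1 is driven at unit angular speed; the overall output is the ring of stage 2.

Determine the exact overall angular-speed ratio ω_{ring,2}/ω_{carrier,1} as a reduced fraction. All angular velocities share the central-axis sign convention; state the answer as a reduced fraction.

1836/533

Stage 1: N_ring = 39 + 2·12 = 63
Stage 1: 39(ω_s−ω_c) = −63(ω_r−ω_c),  ω_r=0, ω_c=1
Stage 1: ω_s = 1 − (63/39)(0−1) = 34/13
  ⇒ ω_s¹/ω_c¹ = 34/13
Stage 2: N_ring = 26 + 2·28 = 82
Stage 2: 26(ω_s−ω_c) = −82(ω_r−ω_c),  ω_s=0, ω_c=1
Stage 2: ω_r = 1 − (26/82)(0−1) = 54/41
  ⇒ ω_r²/ω_c² = 54/41
Coupling ω_c² = ω_s¹ ⇒ overall = 34/13 × 54/41 = 1836/533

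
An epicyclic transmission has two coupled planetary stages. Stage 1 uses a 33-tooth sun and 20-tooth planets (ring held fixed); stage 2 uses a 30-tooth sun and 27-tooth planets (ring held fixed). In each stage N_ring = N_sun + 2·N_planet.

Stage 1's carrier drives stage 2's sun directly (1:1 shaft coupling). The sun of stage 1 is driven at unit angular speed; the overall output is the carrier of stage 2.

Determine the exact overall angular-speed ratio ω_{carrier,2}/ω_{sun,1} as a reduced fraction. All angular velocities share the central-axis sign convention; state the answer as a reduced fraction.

Stage 1: N_ring = 33 + 2·20 = 73
Stage 1: 33(ω_s−ω_c) = −73(ω_r−ω_c),  ω_r=0, ω_s=1
Stage 1: 33(1−ω_c) = −73(0−ω_c)  ⇒  106ω_c = 33  ⇒  ω_c = 33/106
  ⇒ ω_c¹/ω_s¹ = 33/106
Stage 2: N_ring = 30 + 2·27 = 84
Stage 2: 30(ω_s−ω_c) = −84(ω_r−ω_c),  ω_r=0, ω_s=1
Stage 2: 30(1−ω_c) = −84(0−ω_c)  ⇒  114ω_c = 30  ⇒  ω_c = 5/19
  ⇒ ω_c²/ω_s² = 5/19
Coupling ω_s² = ω_c¹ ⇒ overall = 33/106 × 5/19 = 165/2014

165/2014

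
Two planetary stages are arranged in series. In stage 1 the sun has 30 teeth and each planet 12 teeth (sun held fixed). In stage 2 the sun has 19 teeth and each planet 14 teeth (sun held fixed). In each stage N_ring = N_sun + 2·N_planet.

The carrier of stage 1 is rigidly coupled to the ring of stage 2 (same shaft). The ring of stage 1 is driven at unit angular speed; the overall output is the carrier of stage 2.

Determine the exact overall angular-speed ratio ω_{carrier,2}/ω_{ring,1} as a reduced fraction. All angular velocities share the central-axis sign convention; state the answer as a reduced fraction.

141/308

Stage 1: N_ring = 30 + 2·12 = 54
Stage 1: 30(ω_s−ω_c) = −54(ω_r−ω_c),  ω_s=0, ω_r=1
Stage 1: 30(0−ω_c) = −54(1−ω_c)  ⇒  84ω_c = 54  ⇒  ω_c = 9/14
  ⇒ ω_c¹/ω_r¹ = 9/14
Stage 2: N_ring = 19 + 2·14 = 47
Stage 2: 19(ω_s−ω_c) = −47(ω_r−ω_c),  ω_s=0, ω_r=1
Stage 2: 19(0−ω_c) = −47(1−ω_c)  ⇒  66ω_c = 47  ⇒  ω_c = 47/66
  ⇒ ω_c²/ω_r² = 47/66
Coupling ω_r² = ω_c¹ ⇒ overall = 9/14 × 47/66 = 141/308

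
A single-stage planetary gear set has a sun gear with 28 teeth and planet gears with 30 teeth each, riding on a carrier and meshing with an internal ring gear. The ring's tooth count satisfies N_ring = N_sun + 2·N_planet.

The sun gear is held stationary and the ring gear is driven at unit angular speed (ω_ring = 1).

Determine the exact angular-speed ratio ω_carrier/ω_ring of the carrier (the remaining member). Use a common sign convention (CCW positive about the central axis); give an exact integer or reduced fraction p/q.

22/29

N_ring = 28 + 2·30 = 88
28(ω_s−ω_c) = −88(ω_r−ω_c),  ω_s=0, ω_r=1
28(0−ω_c) = −88(1−ω_c)  ⇒  116ω_c = 88  ⇒  ω_c = 22/29
ω_c/ω_r = 22/29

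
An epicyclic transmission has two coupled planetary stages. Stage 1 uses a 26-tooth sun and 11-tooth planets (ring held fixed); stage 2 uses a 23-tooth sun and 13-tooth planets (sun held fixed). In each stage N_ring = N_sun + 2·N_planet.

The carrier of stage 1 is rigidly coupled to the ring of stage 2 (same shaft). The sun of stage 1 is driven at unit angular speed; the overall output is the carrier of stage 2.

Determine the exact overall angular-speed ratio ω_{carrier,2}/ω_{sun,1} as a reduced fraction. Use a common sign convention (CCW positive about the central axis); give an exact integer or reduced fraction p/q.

637/2664

Stage 1: N_ring = 26 + 2·11 = 48
Stage 1: 26(ω_s−ω_c) = −48(ω_r−ω_c),  ω_r=0, ω_s=1
Stage 1: 26(1−ω_c) = −48(0−ω_c)  ⇒  74ω_c = 26  ⇒  ω_c = 13/37
  ⇒ ω_c¹/ω_s¹ = 13/37
Stage 2: N_ring = 23 + 2·13 = 49
Stage 2: 23(ω_s−ω_c) = −49(ω_r−ω_c),  ω_s=0, ω_r=1
Stage 2: 23(0−ω_c) = −49(1−ω_c)  ⇒  72ω_c = 49  ⇒  ω_c = 49/72
  ⇒ ω_c²/ω_r² = 49/72
Coupling ω_r² = ω_c¹ ⇒ overall = 13/37 × 49/72 = 637/2664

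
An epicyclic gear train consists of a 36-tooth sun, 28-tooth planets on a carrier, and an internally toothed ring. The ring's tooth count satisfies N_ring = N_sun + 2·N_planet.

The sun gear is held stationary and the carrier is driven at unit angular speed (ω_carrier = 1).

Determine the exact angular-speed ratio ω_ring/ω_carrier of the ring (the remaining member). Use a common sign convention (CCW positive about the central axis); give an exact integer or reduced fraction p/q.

N_ring = 36 + 2·28 = 92
36(ω_s−ω_c) = −92(ω_r−ω_c),  ω_s=0, ω_c=1
ω_r = 1 − (36/92)(0−1) = 32/23
ω_r/ω_c = 32/23

32/23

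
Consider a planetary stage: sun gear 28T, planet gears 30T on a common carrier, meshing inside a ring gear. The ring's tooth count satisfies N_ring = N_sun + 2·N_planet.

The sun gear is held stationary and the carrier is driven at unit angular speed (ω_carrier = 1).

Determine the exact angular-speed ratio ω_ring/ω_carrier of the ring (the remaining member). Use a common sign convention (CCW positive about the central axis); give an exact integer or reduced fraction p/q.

29/22

N_ring = 28 + 2·30 = 88
28(ω_s−ω_c) = −88(ω_r−ω_c),  ω_s=0, ω_c=1
ω_r = 1 − (28/88)(0−1) = 29/22
ω_r/ω_c = 29/22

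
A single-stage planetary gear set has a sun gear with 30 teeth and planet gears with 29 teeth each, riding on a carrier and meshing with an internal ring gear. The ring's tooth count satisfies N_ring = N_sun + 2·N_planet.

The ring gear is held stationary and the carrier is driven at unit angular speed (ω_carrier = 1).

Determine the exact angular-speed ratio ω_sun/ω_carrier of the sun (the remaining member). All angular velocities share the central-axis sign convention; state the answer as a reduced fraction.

59/15

N_ring = 30 + 2·29 = 88
30(ω_s−ω_c) = −88(ω_r−ω_c),  ω_r=0, ω_c=1
ω_s = 1 − (88/30)(0−1) = 59/15
ω_s/ω_c = 59/15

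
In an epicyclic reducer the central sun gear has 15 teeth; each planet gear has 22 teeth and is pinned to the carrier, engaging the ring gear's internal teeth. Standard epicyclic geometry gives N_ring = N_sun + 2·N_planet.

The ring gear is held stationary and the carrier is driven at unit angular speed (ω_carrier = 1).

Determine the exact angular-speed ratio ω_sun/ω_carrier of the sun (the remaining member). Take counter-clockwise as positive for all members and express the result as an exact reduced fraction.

N_ring = 15 + 2·22 = 59
15(ω_s−ω_c) = −59(ω_r−ω_c),  ω_r=0, ω_c=1
ω_s = 1 − (59/15)(0−1) = 74/15
ω_s/ω_c = 74/15

74/15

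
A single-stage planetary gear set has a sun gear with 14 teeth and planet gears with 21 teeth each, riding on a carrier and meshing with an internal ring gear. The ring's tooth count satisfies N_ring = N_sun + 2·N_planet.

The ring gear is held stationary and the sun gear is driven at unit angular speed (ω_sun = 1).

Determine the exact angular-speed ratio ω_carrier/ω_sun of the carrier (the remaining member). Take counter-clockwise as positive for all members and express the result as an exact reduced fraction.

1/5

N_ring = 14 + 2·21 = 56
14(ω_s−ω_c) = −56(ω_r−ω_c),  ω_r=0, ω_s=1
14(1−ω_c) = −56(0−ω_c)  ⇒  70ω_c = 14  ⇒  ω_c = 1/5
ω_c/ω_s = 1/5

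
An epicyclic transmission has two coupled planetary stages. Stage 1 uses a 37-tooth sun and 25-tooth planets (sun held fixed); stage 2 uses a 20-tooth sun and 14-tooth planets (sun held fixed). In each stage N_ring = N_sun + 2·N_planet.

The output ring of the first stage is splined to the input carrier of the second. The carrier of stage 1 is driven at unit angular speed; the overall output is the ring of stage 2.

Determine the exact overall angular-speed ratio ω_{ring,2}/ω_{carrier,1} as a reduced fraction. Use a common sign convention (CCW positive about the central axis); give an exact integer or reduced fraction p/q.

527/261

Stage 1: N_ring = 37 + 2·25 = 87
Stage 1: 37(ω_s−ω_c) = −87(ω_r−ω_c),  ω_s=0, ω_c=1
Stage 1: ω_r = 1 − (37/87)(0−1) = 124/87
  ⇒ ω_r¹/ω_c¹ = 124/87
Stage 2: N_ring = 20 + 2·14 = 48
Stage 2: 20(ω_s−ω_c) = −48(ω_r−ω_c),  ω_s=0, ω_c=1
Stage 2: ω_r = 1 − (20/48)(0−1) = 17/12
  ⇒ ω_r²/ω_c² = 17/12
Coupling ω_c² = ω_r¹ ⇒ overall = 124/87 × 17/12 = 527/261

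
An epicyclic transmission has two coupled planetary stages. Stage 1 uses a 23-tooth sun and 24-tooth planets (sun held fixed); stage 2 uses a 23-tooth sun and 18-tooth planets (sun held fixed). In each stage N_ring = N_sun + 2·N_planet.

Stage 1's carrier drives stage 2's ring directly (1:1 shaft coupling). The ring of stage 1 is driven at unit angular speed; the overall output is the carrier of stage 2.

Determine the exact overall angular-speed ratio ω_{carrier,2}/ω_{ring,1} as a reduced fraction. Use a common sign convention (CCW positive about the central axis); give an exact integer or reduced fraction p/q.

4189/7708

Stage 1: N_ring = 23 + 2·24 = 71
Stage 1: 23(ω_s−ω_c) = −71(ω_r−ω_c),  ω_s=0, ω_r=1
Stage 1: 23(0−ω_c) = −71(1−ω_c)  ⇒  94ω_c = 71  ⇒  ω_c = 71/94
  ⇒ ω_c¹/ω_r¹ = 71/94
Stage 2: N_ring = 23 + 2·18 = 59
Stage 2: 23(ω_s−ω_c) = −59(ω_r−ω_c),  ω_s=0, ω_r=1
Stage 2: 23(0−ω_c) = −59(1−ω_c)  ⇒  82ω_c = 59  ⇒  ω_c = 59/82
  ⇒ ω_c²/ω_r² = 59/82
Coupling ω_r² = ω_c¹ ⇒ overall = 71/94 × 59/82 = 4189/7708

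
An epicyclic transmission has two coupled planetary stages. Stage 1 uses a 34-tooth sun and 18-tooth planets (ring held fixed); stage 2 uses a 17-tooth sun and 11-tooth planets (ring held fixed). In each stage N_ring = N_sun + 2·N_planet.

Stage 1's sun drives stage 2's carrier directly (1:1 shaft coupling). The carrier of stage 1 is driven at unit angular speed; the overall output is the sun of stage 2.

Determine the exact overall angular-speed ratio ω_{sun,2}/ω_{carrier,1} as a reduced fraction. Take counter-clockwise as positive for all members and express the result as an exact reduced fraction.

2912/289

Stage 1: N_ring = 34 + 2·18 = 70
Stage 1: 34(ω_s−ω_c) = −70(ω_r−ω_c),  ω_r=0, ω_c=1
Stage 1: ω_s = 1 − (70/34)(0−1) = 52/17
  ⇒ ω_s¹/ω_c¹ = 52/17
Stage 2: N_ring = 17 + 2·11 = 39
Stage 2: 17(ω_s−ω_c) = −39(ω_r−ω_c),  ω_r=0, ω_c=1
Stage 2: ω_s = 1 − (39/17)(0−1) = 56/17
  ⇒ ω_s²/ω_c² = 56/17
Coupling ω_c² = ω_s¹ ⇒ overall = 52/17 × 56/17 = 2912/289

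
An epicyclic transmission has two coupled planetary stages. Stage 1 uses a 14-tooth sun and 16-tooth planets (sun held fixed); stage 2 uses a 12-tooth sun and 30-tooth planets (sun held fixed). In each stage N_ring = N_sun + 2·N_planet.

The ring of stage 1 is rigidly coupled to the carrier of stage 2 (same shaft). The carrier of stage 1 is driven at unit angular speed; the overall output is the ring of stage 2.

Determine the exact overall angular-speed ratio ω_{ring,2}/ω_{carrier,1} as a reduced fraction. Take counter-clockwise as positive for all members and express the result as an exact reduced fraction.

Stage 1: N_ring = 14 + 2·16 = 46
Stage 1: 14(ω_s−ω_c) = −46(ω_r−ω_c),  ω_s=0, ω_c=1
Stage 1: ω_r = 1 − (14/46)(0−1) = 30/23
  ⇒ ω_r¹/ω_c¹ = 30/23
Stage 2: N_ring = 12 + 2·30 = 72
Stage 2: 12(ω_s−ω_c) = −72(ω_r−ω_c),  ω_s=0, ω_c=1
Stage 2: ω_r = 1 − (12/72)(0−1) = 7/6
  ⇒ ω_r²/ω_c² = 7/6
Coupling ω_c² = ω_r¹ ⇒ overall = 30/23 × 7/6 = 35/23

35/23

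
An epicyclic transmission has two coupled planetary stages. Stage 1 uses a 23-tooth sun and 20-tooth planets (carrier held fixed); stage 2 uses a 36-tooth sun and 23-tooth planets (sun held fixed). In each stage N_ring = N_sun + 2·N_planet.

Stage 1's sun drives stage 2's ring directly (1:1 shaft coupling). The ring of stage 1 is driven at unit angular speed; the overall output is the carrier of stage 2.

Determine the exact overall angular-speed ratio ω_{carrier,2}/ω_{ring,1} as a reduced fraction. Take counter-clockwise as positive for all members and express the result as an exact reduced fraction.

Stage 1: N_ring = 23 + 2·20 = 63
Stage 1: 23(ω_s−ω_c) = −63(ω_r−ω_c),  ω_c=0, ω_r=1
Stage 1: ω_s = 0 − (63/23)(1−0) = -63/23
  ⇒ ω_s¹/ω_r¹ = -63/23
Stage 2: N_ring = 36 + 2·23 = 82
Stage 2: 36(ω_s−ω_c) = −82(ω_r−ω_c),  ω_s=0, ω_r=1
Stage 2: 36(0−ω_c) = −82(1−ω_c)  ⇒  118ω_c = 82  ⇒  ω_c = 41/59
  ⇒ ω_c²/ω_r² = 41/59
Coupling ω_r² = ω_s¹ ⇒ overall = -63/23 × 41/59 = -2583/1357

-2583/1357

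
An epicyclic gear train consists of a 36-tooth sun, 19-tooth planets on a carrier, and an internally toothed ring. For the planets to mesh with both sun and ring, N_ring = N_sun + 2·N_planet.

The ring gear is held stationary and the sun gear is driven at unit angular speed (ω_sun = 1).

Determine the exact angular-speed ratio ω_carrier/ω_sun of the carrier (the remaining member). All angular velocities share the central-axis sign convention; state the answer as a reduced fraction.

18/55

N_ring = 36 + 2·19 = 74
36(ω_s−ω_c) = −74(ω_r−ω_c),  ω_r=0, ω_s=1
36(1−ω_c) = −74(0−ω_c)  ⇒  110ω_c = 36  ⇒  ω_c = 18/55
ω_c/ω_s = 18/55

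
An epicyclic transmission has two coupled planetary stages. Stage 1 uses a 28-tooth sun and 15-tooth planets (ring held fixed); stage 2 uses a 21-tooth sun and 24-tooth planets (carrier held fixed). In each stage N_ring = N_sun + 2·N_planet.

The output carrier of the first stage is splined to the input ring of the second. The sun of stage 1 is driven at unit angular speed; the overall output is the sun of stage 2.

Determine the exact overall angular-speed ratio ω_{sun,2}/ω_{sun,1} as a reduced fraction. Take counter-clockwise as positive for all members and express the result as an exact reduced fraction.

-46/43

Stage 1: N_ring = 28 + 2·15 = 58
Stage 1: 28(ω_s−ω_c) = −58(ω_r−ω_c),  ω_r=0, ω_s=1
Stage 1: 28(1−ω_c) = −58(0−ω_c)  ⇒  86ω_c = 28  ⇒  ω_c = 14/43
  ⇒ ω_c¹/ω_s¹ = 14/43
Stage 2: N_ring = 21 + 2·24 = 69
Stage 2: 21(ω_s−ω_c) = −69(ω_r−ω_c),  ω_c=0, ω_r=1
Stage 2: ω_s = 0 − (69/21)(1−0) = -23/7
  ⇒ ω_s²/ω_r² = -23/7
Coupling ω_r² = ω_c¹ ⇒ overall = 14/43 × -23/7 = -46/43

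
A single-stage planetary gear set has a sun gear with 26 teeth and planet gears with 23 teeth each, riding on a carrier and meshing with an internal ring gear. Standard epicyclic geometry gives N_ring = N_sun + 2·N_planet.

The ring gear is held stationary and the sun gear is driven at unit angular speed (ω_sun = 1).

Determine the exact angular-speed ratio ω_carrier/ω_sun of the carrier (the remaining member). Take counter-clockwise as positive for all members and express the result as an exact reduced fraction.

13/49

N_ring = 26 + 2·23 = 72
26(ω_s−ω_c) = −72(ω_r−ω_c),  ω_r=0, ω_s=1
26(1−ω_c) = −72(0−ω_c)  ⇒  98ω_c = 26  ⇒  ω_c = 13/49
ω_c/ω_s = 13/49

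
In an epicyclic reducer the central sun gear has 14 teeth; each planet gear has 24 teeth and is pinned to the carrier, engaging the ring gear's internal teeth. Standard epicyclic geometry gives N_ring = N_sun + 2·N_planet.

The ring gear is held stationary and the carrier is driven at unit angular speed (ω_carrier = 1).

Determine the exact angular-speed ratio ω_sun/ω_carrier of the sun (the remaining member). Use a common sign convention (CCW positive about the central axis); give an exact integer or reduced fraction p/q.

N_ring = 14 + 2·24 = 62
14(ω_s−ω_c) = −62(ω_r−ω_c),  ω_r=0, ω_c=1
ω_s = 1 − (62/14)(0−1) = 38/7
ω_s/ω_c = 38/7

38/7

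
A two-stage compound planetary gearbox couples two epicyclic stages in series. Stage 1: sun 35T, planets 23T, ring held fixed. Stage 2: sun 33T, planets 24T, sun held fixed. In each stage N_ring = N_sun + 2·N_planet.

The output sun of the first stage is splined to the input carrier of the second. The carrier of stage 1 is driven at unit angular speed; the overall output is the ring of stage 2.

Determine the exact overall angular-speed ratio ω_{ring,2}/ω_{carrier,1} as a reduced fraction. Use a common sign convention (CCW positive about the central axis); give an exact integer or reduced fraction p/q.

4408/945

Stage 1: N_ring = 35 + 2·23 = 81
Stage 1: 35(ω_s−ω_c) = −81(ω_r−ω_c),  ω_r=0, ω_c=1
Stage 1: ω_s = 1 − (81/35)(0−1) = 116/35
  ⇒ ω_s¹/ω_c¹ = 116/35
Stage 2: N_ring = 33 + 2·24 = 81
Stage 2: 33(ω_s−ω_c) = −81(ω_r−ω_c),  ω_s=0, ω_c=1
Stage 2: ω_r = 1 − (33/81)(0−1) = 38/27
  ⇒ ω_r²/ω_c² = 38/27
Coupling ω_c² = ω_s¹ ⇒ overall = 116/35 × 38/27 = 4408/945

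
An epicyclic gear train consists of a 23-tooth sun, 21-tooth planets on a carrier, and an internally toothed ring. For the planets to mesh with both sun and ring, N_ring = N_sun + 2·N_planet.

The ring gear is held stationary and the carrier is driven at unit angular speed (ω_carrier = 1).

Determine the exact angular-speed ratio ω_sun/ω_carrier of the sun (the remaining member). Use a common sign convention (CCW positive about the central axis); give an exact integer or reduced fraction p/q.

88/23

N_ring = 23 + 2·21 = 65
23(ω_s−ω_c) = −65(ω_r−ω_c),  ω_r=0, ω_c=1
ω_s = 1 − (65/23)(0−1) = 88/23
ω_s/ω_c = 88/23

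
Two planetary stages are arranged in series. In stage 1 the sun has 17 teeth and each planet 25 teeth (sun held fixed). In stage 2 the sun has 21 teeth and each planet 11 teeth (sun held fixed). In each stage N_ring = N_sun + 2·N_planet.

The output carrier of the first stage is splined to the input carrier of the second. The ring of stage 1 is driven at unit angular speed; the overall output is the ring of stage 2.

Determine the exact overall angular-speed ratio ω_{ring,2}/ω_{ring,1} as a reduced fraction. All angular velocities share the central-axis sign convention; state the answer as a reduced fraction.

1072/903

Stage 1: N_ring = 17 + 2·25 = 67
Stage 1: 17(ω_s−ω_c) = −67(ω_r−ω_c),  ω_s=0, ω_r=1
Stage 1: 17(0−ω_c) = −67(1−ω_c)  ⇒  84ω_c = 67  ⇒  ω_c = 67/84
  ⇒ ω_c¹/ω_r¹ = 67/84
Stage 2: N_ring = 21 + 2·11 = 43
Stage 2: 21(ω_s−ω_c) = −43(ω_r−ω_c),  ω_s=0, ω_c=1
Stage 2: ω_r = 1 − (21/43)(0−1) = 64/43
  ⇒ ω_r²/ω_c² = 64/43
Coupling ω_c² = ω_c¹ ⇒ overall = 67/84 × 64/43 = 1072/903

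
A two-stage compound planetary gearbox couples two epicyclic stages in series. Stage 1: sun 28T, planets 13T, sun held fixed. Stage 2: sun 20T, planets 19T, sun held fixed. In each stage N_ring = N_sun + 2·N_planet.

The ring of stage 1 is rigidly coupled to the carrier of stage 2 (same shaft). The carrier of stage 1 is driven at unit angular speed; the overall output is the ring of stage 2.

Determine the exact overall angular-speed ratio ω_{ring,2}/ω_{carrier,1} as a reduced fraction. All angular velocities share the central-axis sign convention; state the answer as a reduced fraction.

533/261

Stage 1: N_ring = 28 + 2·13 = 54
Stage 1: 28(ω_s−ω_c) = −54(ω_r−ω_c),  ω_s=0, ω_c=1
Stage 1: ω_r = 1 − (28/54)(0−1) = 41/27
  ⇒ ω_r¹/ω_c¹ = 41/27
Stage 2: N_ring = 20 + 2·19 = 58
Stage 2: 20(ω_s−ω_c) = −58(ω_r−ω_c),  ω_s=0, ω_c=1
Stage 2: ω_r = 1 − (20/58)(0−1) = 39/29
  ⇒ ω_r²/ω_c² = 39/29
Coupling ω_c² = ω_r¹ ⇒ overall = 41/27 × 39/29 = 533/261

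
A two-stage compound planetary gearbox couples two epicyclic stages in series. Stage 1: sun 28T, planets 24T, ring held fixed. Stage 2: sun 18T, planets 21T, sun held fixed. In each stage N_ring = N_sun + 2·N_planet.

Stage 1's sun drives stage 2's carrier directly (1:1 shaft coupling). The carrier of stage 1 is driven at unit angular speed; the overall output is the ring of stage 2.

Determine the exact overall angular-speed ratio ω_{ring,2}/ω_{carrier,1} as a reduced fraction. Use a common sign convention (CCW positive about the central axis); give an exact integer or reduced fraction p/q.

Stage 1: N_ring = 28 + 2·24 = 76
Stage 1: 28(ω_s−ω_c) = −76(ω_r−ω_c),  ω_r=0, ω_c=1
Stage 1: ω_s = 1 − (76/28)(0−1) = 26/7
  ⇒ ω_s¹/ω_c¹ = 26/7
Stage 2: N_ring = 18 + 2·21 = 60
Stage 2: 18(ω_s−ω_c) = −60(ω_r−ω_c),  ω_s=0, ω_c=1
Stage 2: ω_r = 1 − (18/60)(0−1) = 13/10
  ⇒ ω_r²/ω_c² = 13/10
Coupling ω_c² = ω_s¹ ⇒ overall = 26/7 × 13/10 = 169/35

169/35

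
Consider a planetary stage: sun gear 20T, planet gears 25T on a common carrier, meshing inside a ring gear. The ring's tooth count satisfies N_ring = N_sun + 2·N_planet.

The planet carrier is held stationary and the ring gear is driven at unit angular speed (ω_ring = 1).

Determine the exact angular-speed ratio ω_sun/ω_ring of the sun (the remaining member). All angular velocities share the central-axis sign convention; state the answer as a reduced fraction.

-7/2

N_ring = 20 + 2·25 = 70
20(ω_s−ω_c) = −70(ω_r−ω_c),  ω_c=0, ω_r=1
ω_s = 0 − (70/20)(1−0) = -7/2
ω_s/ω_r = -7/2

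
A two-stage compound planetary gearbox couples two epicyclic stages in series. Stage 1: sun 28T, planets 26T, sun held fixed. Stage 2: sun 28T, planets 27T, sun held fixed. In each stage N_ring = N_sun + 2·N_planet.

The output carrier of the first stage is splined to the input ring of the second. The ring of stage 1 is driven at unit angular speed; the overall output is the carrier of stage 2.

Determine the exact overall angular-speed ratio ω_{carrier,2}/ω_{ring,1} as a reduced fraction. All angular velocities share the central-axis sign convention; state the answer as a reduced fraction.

Stage 1: N_ring = 28 + 2·26 = 80
Stage 1: 28(ω_s−ω_c) = −80(ω_r−ω_c),  ω_s=0, ω_r=1
Stage 1: 28(0−ω_c) = −80(1−ω_c)  ⇒  108ω_c = 80  ⇒  ω_c = 20/27
  ⇒ ω_c¹/ω_r¹ = 20/27
Stage 2: N_ring = 28 + 2·27 = 82
Stage 2: 28(ω_s−ω_c) = −82(ω_r−ω_c),  ω_s=0, ω_r=1
Stage 2: 28(0−ω_c) = −82(1−ω_c)  ⇒  110ω_c = 82  ⇒  ω_c = 41/55
  ⇒ ω_c²/ω_r² = 41/55
Coupling ω_r² = ω_c¹ ⇒ overall = 20/27 × 41/55 = 164/297

164/297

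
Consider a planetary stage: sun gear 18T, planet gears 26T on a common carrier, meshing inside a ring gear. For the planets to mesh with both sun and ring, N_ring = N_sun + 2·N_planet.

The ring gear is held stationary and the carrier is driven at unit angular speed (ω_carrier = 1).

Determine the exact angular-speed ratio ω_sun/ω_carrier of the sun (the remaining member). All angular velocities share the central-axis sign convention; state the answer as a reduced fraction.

44/9

N_ring = 18 + 2·26 = 70
18(ω_s−ω_c) = −70(ω_r−ω_c),  ω_r=0, ω_c=1
ω_s = 1 − (70/18)(0−1) = 44/9
ω_s/ω_c = 44/9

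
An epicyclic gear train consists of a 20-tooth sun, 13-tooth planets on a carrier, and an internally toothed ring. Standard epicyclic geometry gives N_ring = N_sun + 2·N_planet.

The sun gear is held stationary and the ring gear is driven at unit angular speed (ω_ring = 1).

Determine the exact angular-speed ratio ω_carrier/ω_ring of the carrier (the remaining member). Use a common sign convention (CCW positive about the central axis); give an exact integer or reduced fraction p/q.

23/33

N_ring = 20 + 2·13 = 46
20(ω_s−ω_c) = −46(ω_r−ω_c),  ω_s=0, ω_r=1
20(0−ω_c) = −46(1−ω_c)  ⇒  66ω_c = 46  ⇒  ω_c = 23/33
ω_c/ω_r = 23/33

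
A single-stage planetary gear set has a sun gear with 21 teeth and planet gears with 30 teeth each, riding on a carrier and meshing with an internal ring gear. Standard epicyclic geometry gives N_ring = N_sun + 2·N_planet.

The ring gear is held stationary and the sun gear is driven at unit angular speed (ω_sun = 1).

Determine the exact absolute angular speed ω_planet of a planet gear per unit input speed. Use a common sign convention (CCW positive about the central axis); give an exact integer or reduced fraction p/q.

-7/20

N_ring = 21 + 2·30 = 81
21(ω_s−ω_c) = −81(ω_r−ω_c),  ω_r=0, ω_s=1
21(1−ω_c) = −81(0−ω_c)  ⇒  102ω_c = 21  ⇒  ω_c = 7/34
sun–planet: 21·(1−7/34) = −30·(ω_p−ω_c)  ⇒  ω_p−ω_c = −(21/30)·(27/34) = -189/340
ω_p = 7/34 − 189/340 = -7/20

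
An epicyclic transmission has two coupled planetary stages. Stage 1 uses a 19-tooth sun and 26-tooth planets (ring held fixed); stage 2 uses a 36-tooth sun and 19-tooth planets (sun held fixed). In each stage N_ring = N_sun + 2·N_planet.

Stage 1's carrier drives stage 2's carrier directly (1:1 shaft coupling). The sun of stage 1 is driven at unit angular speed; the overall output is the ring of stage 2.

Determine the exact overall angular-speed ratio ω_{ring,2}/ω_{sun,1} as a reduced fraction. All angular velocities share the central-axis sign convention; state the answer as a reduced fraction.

209/666

Stage 1: N_ring = 19 + 2·26 = 71
Stage 1: 19(ω_s−ω_c) = −71(ω_r−ω_c),  ω_r=0, ω_s=1
Stage 1: 19(1−ω_c) = −71(0−ω_c)  ⇒  90ω_c = 19  ⇒  ω_c = 19/90
  ⇒ ω_c¹/ω_s¹ = 19/90
Stage 2: N_ring = 36 + 2·19 = 74
Stage 2: 36(ω_s−ω_c) = −74(ω_r−ω_c),  ω_s=0, ω_c=1
Stage 2: ω_r = 1 − (36/74)(0−1) = 55/37
  ⇒ ω_r²/ω_c² = 55/37
Coupling ω_c² = ω_c¹ ⇒ overall = 19/90 × 55/37 = 209/666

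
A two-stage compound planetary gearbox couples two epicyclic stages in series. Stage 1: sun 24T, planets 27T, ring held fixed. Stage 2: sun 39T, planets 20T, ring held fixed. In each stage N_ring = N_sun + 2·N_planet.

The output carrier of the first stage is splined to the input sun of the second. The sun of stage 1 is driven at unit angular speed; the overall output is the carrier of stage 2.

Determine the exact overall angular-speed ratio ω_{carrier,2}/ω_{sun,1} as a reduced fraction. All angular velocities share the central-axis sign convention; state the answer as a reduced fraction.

Stage 1: N_ring = 24 + 2·27 = 78
Stage 1: 24(ω_s−ω_c) = −78(ω_r−ω_c),  ω_r=0, ω_s=1
Stage 1: 24(1−ω_c) = −78(0−ω_c)  ⇒  102ω_c = 24  ⇒  ω_c = 4/17
  ⇒ ω_c¹/ω_s¹ = 4/17
Stage 2: N_ring = 39 + 2·20 = 79
Stage 2: 39(ω_s−ω_c) = −79(ω_r−ω_c),  ω_r=0, ω_s=1
Stage 2: 39(1−ω_c) = −79(0−ω_c)  ⇒  118ω_c = 39  ⇒  ω_c = 39/118
  ⇒ ω_c²/ω_s² = 39/118
Coupling ω_s² = ω_c¹ ⇒ overall = 4/17 × 39/118 = 78/1003

78/1003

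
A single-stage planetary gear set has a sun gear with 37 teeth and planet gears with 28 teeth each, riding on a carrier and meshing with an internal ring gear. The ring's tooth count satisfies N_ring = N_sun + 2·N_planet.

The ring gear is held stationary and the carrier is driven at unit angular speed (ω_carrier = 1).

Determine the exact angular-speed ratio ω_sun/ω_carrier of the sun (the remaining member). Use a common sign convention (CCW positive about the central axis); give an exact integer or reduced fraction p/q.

130/37

N_ring = 37 + 2·28 = 93
37(ω_s−ω_c) = −93(ω_r−ω_c),  ω_r=0, ω_c=1
ω_s = 1 − (93/37)(0−1) = 130/37
ω_s/ω_c = 130/37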